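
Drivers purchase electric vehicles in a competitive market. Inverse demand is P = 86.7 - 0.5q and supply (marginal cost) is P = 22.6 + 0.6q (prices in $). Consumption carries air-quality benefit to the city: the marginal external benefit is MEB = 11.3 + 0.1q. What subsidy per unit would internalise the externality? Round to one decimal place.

subsidy = $18.8 per unit

Social marginal benefit = demand + MEB = 98.0 - 0.4q.
Set SMB = MC: 98.0 - 0.4q = 22.6 + 0.6q → q* = 75.4000.
The Pigouvian subsidy equals MEB at q*: 11.3 + 0.1×75.4000 = 18.8400.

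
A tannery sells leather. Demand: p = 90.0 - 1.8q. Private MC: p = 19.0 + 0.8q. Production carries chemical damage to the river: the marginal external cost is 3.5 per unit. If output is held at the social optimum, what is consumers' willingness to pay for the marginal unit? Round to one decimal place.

Social marginal cost = private MC + MEC = 22.5 + 0.8q.
Set SMC = demand: 22.5 + 0.8q = 90.0 - 1.8q → q* = 25.9615.
Consumer price on the demand curve at q*: 90.0 − 1.8×25.9615 = 43.2693.

P = 43.3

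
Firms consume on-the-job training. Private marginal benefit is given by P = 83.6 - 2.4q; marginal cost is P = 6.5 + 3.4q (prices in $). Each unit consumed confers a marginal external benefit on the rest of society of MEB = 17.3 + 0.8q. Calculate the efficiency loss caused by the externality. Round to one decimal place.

Market equilibrium (private): 6.5 + 3.4q = 83.6 - 2.4q → q_m = 13.2931.
Social marginal benefit = demand + MEB = 100.9 - 1.6q.
Set SMB = MC: 100.9 - 1.6q = 6.5 + 3.4q → q* = 18.8800.
Between q* and q_m the wedge SMB − MC runs linearly from 0 to MEB(q_m), so the loss is a triangle.
DWL = ½ × 5.5869 × 27.9345 = 78.0336.

DWL = $78.0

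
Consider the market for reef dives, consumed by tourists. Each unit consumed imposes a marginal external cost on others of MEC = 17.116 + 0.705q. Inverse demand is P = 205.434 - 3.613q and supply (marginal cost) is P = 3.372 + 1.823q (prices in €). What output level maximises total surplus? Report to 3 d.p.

q* = 30.117

Social marginal benefit = demand − MEC = 188.318 - 4.318q.
Set SMB = MC: 188.318 - 4.318q = 3.372 + 1.823q → q* = 30.1166.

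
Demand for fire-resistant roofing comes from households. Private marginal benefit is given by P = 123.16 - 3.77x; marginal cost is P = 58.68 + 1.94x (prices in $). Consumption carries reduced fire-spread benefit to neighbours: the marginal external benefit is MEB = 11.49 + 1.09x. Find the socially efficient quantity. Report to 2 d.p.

Social marginal benefit = demand + MEB = 134.65 - 2.68x.
Set SMB = MC: 134.65 - 2.68x = 58.68 + 1.94x → x* = 16.4437.

x* = 16.44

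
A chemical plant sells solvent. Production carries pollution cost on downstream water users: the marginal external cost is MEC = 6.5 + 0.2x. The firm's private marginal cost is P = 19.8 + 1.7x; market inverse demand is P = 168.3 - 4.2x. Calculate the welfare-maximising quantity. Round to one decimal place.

x* = 23.3

Social marginal cost = private MC + MEC = 26.3 + 1.9x.
Set SMC = demand: 26.3 + 1.9x = 168.3 - 4.2x → x* = 23.2787.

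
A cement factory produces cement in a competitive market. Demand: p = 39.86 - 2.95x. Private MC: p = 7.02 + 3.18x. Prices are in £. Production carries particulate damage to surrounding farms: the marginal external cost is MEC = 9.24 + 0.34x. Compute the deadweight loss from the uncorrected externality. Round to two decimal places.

DWL = £9.46

Market equilibrium (private): 7.02 + 3.18x = 39.86 - 2.95x → x_m = 5.3573.
Social marginal cost = private MC + MEC = 16.26 + 3.52x.
Set SMC = demand: 16.26 + 3.52x = 39.86 - 2.95x → x* = 3.6476.
Between x* and x_m the wedge SMC − demand runs linearly from 0 to MEC(x_m), so the loss is a triangle.
DWL = ½ × 1.7097 × 11.0615 = 9.4559.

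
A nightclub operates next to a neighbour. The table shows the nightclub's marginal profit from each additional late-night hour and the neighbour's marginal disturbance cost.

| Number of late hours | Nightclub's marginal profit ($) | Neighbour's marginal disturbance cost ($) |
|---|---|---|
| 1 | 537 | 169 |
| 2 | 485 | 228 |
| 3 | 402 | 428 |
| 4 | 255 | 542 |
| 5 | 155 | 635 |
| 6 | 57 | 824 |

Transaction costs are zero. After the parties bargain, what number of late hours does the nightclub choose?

2

Bargaining reaches the level where marginal profit last exceeds marginal disturbance cost.
That holds through level 2 (485 ≥ 228) but not at 3 (402 < 428).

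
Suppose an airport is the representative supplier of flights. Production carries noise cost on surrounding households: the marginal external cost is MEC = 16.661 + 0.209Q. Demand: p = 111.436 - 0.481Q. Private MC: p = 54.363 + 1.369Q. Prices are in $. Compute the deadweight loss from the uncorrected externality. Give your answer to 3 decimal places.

Market equilibrium (private): 54.363 + 1.369Q = 111.436 - 0.481Q → Q_m = 30.8503.
Social marginal cost = private MC + MEC = 71.024 + 1.578Q.
Set SMC = demand: 71.024 + 1.578Q = 111.436 - 0.481Q → Q* = 19.6270.
The welfare-loss triangle has base |Q_m − Q*| and height MEC(Q_m) (the vertical gap between SMC and demand is zero at Q* and MEC at Q_m).
DWL = ½ × 11.2233 × 23.1087 = 129.6779.

DWL = $129.678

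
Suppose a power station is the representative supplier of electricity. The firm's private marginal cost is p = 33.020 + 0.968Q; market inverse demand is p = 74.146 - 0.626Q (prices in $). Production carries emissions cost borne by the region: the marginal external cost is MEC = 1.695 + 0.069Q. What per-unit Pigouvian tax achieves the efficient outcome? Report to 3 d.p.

tax = $3.331 per unit

Social marginal cost = private MC + MEC = 34.715 + 1.037Q.
Set SMC = demand: 34.715 + 1.037Q = 74.146 - 0.626Q → Q* = 23.7108.
The Pigouvian tax equals MEC at Q*: 1.695 + 0.069×23.7108 = 3.3310.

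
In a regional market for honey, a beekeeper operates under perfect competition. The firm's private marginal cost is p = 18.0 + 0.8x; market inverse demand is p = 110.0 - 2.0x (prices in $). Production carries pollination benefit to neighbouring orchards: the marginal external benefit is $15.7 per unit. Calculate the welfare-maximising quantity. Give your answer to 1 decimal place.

x* = 38.5

Social marginal cost = private MC − MEB = 2.3 + 0.8x.
Set SMC = demand: 2.3 + 0.8x = 110.0 - 2.0x → x* = 38.4643.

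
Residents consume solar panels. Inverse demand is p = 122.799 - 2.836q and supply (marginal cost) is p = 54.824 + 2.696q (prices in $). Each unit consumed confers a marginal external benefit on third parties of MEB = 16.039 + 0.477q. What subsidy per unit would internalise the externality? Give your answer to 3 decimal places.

Social marginal benefit = demand + MEB = 138.838 - 2.359q.
Set SMB = MC: 138.838 - 2.359q = 54.824 + 2.696q → q* = 16.6200.
The Pigouvian subsidy equals MEB at q*: 16.039 + 0.477×16.6200 = 23.9667.

subsidy = $23.967 per unit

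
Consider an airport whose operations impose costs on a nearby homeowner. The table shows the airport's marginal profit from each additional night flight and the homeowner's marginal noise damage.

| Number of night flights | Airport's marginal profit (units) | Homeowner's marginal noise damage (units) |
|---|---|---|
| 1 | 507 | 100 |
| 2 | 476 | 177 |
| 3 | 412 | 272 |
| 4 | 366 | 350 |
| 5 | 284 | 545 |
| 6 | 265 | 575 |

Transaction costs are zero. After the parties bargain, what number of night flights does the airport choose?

4

Bargaining reaches the level where marginal profit last exceeds marginal noise damage.
That holds through level 4 (366 ≥ 350) but not at 5 (284 < 545).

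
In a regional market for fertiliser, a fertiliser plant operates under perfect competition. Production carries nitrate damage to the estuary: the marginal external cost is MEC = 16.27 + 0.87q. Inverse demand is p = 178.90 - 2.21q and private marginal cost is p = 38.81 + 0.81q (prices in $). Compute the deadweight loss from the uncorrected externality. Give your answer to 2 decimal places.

DWL = $412.16

Market equilibrium (private): 38.81 + 0.81q = 178.90 - 2.21q → q_m = 46.3874.
Social marginal cost = private MC + MEC = 55.08 + 1.68q.
Set SMC = demand: 55.08 + 1.68q = 178.90 - 2.21q → q* = 31.8303.
Height of the DWL triangle at q_m is SMC(q_m) − demand(q_m) = MEC(q_m) = 56.6271.
DWL = ½ × 14.5571 × 56.6271 = 412.1632.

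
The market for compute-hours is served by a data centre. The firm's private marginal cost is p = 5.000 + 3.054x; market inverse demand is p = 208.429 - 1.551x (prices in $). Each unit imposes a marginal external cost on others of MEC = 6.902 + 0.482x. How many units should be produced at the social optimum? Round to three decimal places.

Social marginal cost = private MC + MEC = 11.902 + 3.536x.
Set SMC = demand: 11.902 + 3.536x = 208.429 - 1.551x → x* = 38.6332.

x* = 38.633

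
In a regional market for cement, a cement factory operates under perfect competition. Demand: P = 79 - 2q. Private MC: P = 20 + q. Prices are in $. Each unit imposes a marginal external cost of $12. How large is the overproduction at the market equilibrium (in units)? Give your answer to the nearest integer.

4 units

Market equilibrium (private): 20 + q = 79 - 2q → q_m = 19.6667.
Social marginal cost = private MC + MEC = 32 + q.
Set SMC = demand: 32 + q = 79 - 2q → q* = 15.6667.
Gap = |19.6667 − 15.6667| = 4.0000.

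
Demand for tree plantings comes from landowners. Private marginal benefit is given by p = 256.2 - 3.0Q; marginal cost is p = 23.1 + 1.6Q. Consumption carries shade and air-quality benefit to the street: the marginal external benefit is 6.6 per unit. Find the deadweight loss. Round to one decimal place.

Market equilibrium (private): 23.1 + 1.6Q = 256.2 - 3.0Q → Q_m = 50.6739.
Social marginal benefit = demand + MEB = 262.8 - 3.0Q.
Set SMB = MC: 262.8 - 3.0Q = 23.1 + 1.6Q → Q* = 52.1087.
Between Q* and Q_m the wedge SMB − MC runs linearly from 0 to MEB(Q_m), so the loss is a triangle.
DWL = ½ × 1.4348 × 6.6000 = 4.7348.

DWL = 4.7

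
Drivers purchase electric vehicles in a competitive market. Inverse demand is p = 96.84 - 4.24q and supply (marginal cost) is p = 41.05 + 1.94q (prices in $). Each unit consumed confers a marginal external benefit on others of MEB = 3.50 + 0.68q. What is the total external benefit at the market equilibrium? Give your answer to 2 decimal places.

Market equilibrium (private): 41.05 + 1.94q = 96.84 - 4.24q → q_m = 9.0275.
Total external benefit = ∫₀^{q_m} (3.50 + 0.68q) dq = 3.50×9.0275 + ½×0.68×9.0275² = 59.3048.

$59.30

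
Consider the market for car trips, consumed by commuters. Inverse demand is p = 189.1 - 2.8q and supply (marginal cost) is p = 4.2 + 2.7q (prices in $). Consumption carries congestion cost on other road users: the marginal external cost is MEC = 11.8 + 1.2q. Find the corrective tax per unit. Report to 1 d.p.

tax = $42.8 per unit

Social marginal benefit = demand − MEC = 177.3 - 4.0q.
Set SMB = MC: 177.3 - 4.0q = 4.2 + 2.7q → q* = 25.8358.
The Pigouvian tax equals MEC at q*: 11.8 + 1.2×25.8358 = 42.8030.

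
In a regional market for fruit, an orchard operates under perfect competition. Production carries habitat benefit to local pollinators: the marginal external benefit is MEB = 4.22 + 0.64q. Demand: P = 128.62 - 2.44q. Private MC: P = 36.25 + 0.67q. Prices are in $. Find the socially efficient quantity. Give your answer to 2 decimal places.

Social marginal cost = private MC − MEB = 32.03 + 0.03q.
Set SMC = demand: 32.03 + 0.03q = 128.62 - 2.44q → q* = 39.1053.

q* = 39.11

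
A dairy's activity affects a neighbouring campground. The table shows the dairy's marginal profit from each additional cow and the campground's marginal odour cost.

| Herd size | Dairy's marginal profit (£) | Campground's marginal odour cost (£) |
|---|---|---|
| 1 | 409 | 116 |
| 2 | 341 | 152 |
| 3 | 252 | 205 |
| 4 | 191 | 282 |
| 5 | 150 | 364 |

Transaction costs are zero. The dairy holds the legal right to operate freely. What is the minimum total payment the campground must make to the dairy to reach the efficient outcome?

Left alone the dairy would choose level 5 (marginal profit stays positive).
Efficient level: k* = 3 (marginal profit ≥ marginal odour cost through 3).
The campground must at least cover the dairy's forgone profit from cutting 5→3: 191 + 150 = 341.

£341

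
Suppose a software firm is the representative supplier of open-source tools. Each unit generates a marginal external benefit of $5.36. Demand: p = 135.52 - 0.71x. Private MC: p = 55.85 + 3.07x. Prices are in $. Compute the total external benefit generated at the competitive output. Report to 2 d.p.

$112.97

Market equilibrium (private): 55.85 + 3.07x = 135.52 - 0.71x → x_m = 21.0767.
Total external benefit = MEB × x_m = 5.36 × 21.0767 = 112.9711.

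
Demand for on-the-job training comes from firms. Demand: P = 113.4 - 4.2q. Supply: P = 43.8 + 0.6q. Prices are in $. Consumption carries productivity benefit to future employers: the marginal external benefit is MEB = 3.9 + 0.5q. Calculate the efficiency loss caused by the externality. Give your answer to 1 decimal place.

Market equilibrium (private): 43.8 + 0.6q = 113.4 - 4.2q → q_m = 14.5000.
Social marginal benefit = demand + MEB = 117.3 - 3.7q.
Set SMB = MC: 117.3 - 3.7q = 43.8 + 0.6q → q* = 17.0930.
The loss is the area between SMB and MC from q* to q_m; with linear curves that's a triangle of height MEB(q_m).
DWL = ½ × 2.5930 × 11.1500 = 14.4560.

DWL = $14.5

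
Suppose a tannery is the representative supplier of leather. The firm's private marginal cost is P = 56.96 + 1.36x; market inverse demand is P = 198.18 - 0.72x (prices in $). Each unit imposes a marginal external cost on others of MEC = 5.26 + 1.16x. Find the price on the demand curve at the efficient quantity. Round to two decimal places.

P = $167.97

Social marginal cost = private MC + MEC = 62.22 + 2.52x.
Set SMC = demand: 62.22 + 2.52x = 198.18 - 0.72x → x* = 41.9630.
Consumer price on the demand curve at x*: 198.18 − 0.72×41.9630 = 167.9666.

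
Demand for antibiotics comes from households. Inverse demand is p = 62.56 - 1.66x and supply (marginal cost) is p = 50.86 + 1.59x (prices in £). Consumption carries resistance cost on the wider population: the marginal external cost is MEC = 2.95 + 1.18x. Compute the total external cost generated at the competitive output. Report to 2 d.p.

Market equilibrium (private): 50.86 + 1.59x = 62.56 - 1.66x → x_m = 3.6000.
Total external cost = ∫₀^{x_m} (2.95 + 1.18x) dx = 2.95×3.6000 + ½×1.18×3.6000² = 18.2664.

£18.27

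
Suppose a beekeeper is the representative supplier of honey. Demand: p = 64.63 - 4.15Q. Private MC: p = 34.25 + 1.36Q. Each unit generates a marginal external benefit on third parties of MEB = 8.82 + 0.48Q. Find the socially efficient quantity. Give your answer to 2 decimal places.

Q* = 7.79

Social marginal cost = private MC − MEB = 25.43 + 0.88Q.
Set SMC = demand: 25.43 + 0.88Q = 64.63 - 4.15Q → Q* = 7.7932.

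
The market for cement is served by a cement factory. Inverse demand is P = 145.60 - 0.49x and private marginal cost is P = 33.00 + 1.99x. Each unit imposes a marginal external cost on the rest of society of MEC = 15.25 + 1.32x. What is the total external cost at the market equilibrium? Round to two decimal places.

2052.96

Market equilibrium (private): 33.00 + 1.99x = 145.60 - 0.49x → x_m = 45.4032.
Total external cost = ∫₀^{x_m} (15.25 + 1.32x) dx = 15.25×45.4032 + ½×1.32×45.4032² = 2052.9562.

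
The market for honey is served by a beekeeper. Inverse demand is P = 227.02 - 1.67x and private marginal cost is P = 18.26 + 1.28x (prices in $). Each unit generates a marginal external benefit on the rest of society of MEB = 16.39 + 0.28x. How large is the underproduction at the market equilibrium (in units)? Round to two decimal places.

Market equilibrium (private): 18.26 + 1.28x = 227.02 - 1.67x → x_m = 70.7661.
Social marginal cost = private MC − MEB = 1.87 + x.
Set SMC = demand: 1.87 + x = 227.02 - 1.67x → x* = 84.3258.
Gap = |70.7661 − 84.3258| = 13.5597.

13.56 units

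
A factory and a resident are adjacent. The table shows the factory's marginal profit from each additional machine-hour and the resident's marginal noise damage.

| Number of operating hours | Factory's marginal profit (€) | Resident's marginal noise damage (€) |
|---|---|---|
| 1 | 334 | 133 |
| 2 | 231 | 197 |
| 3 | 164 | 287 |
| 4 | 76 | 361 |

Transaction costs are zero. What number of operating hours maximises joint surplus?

Bargaining reaches the level where marginal profit last exceeds marginal noise damage.
That holds through level 2 (231 ≥ 197) but not at 3 (164 < 287).

2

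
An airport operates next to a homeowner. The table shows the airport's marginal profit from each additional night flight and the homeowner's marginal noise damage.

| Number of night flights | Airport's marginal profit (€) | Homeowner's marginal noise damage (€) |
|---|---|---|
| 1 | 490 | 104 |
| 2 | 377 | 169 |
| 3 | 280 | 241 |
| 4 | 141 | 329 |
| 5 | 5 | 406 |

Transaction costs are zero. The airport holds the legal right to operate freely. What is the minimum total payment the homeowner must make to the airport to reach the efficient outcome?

Left alone the airport would choose level 5 (marginal profit stays positive).
Efficient level: k* = 3 (marginal profit ≥ marginal noise damage through 3).
The homeowner must at least cover the airport's forgone profit from cutting 5→3: 141 + 5 = 146.

€146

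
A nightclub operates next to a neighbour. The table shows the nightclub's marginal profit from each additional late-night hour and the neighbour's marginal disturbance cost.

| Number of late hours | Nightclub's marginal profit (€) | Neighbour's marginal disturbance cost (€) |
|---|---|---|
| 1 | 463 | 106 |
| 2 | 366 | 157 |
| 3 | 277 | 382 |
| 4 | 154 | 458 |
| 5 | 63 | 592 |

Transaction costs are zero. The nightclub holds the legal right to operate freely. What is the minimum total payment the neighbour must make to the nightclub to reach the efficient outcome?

Left alone the nightclub would choose level 5 (marginal profit stays positive).
Efficient level: k* = 2 (marginal profit ≥ marginal disturbance cost through 2).
The neighbour must at least cover the nightclub's forgone profit from cutting 5→2: 277 + 154 + 63 = 494.

€494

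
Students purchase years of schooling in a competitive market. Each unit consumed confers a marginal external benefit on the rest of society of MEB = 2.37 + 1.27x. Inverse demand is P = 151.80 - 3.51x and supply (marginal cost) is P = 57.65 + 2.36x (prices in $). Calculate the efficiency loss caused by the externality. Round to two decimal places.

Market equilibrium (private): 57.65 + 2.36x = 151.80 - 3.51x → x_m = 16.0392.
Social marginal benefit = demand + MEB = 154.17 - 2.24x.
Set SMB = MC: 154.17 - 2.24x = 57.65 + 2.36x → x* = 20.9826.
Between x* and x_m the wedge SMB − MC runs linearly from 0 to MEB(x_m), so the loss is a triangle.
DWL = ½ × 4.9434 × 22.7398 = 56.2060.

DWL = $56.21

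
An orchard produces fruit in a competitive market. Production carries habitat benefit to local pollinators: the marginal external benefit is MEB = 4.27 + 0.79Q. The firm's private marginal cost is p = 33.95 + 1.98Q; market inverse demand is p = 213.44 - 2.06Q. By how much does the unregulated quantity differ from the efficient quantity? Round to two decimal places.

12.11 units

Market equilibrium (private): 33.95 + 1.98Q = 213.44 - 2.06Q → Q_m = 44.4282.
Social marginal cost = private MC − MEB = 29.68 + 1.19Q.
Set SMC = demand: 29.68 + 1.19Q = 213.44 - 2.06Q → Q* = 56.5415.
Gap = |44.4282 − 56.5415| = 12.1133.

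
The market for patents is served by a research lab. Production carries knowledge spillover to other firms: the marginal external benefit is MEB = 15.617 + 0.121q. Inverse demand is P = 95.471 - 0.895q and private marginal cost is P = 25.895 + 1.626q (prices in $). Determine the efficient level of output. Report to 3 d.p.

q* = 35.497

Social marginal cost = private MC − MEB = 10.278 + 1.505q.
Set SMC = demand: 10.278 + 1.505q = 95.471 - 0.895q → q* = 35.4971.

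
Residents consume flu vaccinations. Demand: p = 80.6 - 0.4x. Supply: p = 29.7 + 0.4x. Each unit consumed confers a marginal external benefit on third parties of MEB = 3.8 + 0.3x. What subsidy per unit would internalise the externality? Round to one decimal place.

subsidy = 36.6 per unit

Social marginal benefit = demand + MEB = 84.4 - 0.1x.
Set SMB = MC: 84.4 - 0.1x = 29.7 + 0.4x → x* = 109.4000.
The Pigouvian subsidy equals MEB at x*: 3.8 + 0.3×109.4000 = 36.6200.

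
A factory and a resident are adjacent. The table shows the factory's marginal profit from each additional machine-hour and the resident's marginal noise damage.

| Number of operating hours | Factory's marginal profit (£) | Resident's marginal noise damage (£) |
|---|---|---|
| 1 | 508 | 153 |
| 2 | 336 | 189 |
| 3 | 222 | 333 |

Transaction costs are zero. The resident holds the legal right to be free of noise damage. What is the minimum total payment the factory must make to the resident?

Efficient level: marginal profit ≥ marginal noise damage through level 2, so k* = 2.
With the resident holding the right, the factory must at least compensate total damage at k*: 153 + 189 = 342.

£342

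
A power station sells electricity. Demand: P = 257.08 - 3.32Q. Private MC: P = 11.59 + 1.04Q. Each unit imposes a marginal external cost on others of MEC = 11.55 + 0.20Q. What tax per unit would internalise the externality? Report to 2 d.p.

Social marginal cost = private MC + MEC = 23.14 + 1.24Q.
Set SMC = demand: 23.14 + 1.24Q = 257.08 - 3.32Q → Q* = 51.3026.
The Pigouvian tax equals MEC at Q*: 11.55 + 0.20×51.3026 = 21.8105.

tax = 21.81 per unit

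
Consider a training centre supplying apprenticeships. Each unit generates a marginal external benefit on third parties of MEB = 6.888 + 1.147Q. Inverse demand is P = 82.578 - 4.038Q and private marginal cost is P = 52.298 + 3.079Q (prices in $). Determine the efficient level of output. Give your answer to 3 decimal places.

Q* = 6.226

Social marginal cost = private MC − MEB = 45.410 + 1.932Q.
Set SMC = demand: 45.410 + 1.932Q = 82.578 - 4.038Q → Q* = 6.2258.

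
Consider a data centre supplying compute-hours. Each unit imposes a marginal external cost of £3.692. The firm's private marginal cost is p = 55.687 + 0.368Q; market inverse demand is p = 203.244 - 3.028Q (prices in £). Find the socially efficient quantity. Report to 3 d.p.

Social marginal cost = private MC + MEC = 59.379 + 0.368Q.
Set SMC = demand: 59.379 + 0.368Q = 203.244 - 3.028Q → Q* = 42.3631.

Q* = 42.363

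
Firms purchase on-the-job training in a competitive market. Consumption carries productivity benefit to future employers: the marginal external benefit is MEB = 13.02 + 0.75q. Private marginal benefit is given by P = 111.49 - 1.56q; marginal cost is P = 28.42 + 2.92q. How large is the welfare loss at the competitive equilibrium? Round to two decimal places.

DWL = 97.19

Market equilibrium (private): 28.42 + 2.92q = 111.49 - 1.56q → q_m = 18.5424.
Social marginal benefit = demand + MEB = 124.51 - 0.81q.
Set SMB = MC: 124.51 - 0.81q = 28.42 + 2.92q → q* = 25.7614.
The loss is the area between SMB and MC from q* to q_m; with linear curves that's a triangle of height MEB(q_m).
DWL = ½ × 7.2190 × 26.9268 = 97.1923.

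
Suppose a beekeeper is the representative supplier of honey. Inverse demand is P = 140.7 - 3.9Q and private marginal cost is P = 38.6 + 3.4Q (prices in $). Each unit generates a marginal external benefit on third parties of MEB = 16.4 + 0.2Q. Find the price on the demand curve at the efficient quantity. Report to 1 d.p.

Social marginal cost = private MC − MEB = 22.2 + 3.2Q.
Set SMC = demand: 22.2 + 3.2Q = 140.7 - 3.9Q → Q* = 16.6901.
Consumer price on the demand curve at Q*: 140.7 − 3.9×16.6901 = 75.6086.

P = $75.6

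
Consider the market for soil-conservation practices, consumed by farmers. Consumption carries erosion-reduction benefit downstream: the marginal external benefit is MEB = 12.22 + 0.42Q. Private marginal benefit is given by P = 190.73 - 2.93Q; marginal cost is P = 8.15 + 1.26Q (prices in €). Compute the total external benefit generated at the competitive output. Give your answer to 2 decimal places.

€931.24

Market equilibrium (private): 8.15 + 1.26Q = 190.73 - 2.93Q → Q_m = 43.5752.
Total external benefit = ∫₀^{Q_m} (12.22 + 0.42Q) dQ = 12.22×43.5752 + ½×0.42×43.5752² = 931.2365.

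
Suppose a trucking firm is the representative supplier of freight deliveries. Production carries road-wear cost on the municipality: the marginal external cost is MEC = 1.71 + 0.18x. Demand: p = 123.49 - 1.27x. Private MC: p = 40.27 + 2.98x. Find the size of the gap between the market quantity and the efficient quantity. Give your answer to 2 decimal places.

Market equilibrium (private): 40.27 + 2.98x = 123.49 - 1.27x → x_m = 19.5812.
Social marginal cost = private MC + MEC = 41.98 + 3.16x.
Set SMC = demand: 41.98 + 3.16x = 123.49 - 1.27x → x* = 18.3995.
Gap = |19.5812 − 18.3995| = 1.1817.

1.18 units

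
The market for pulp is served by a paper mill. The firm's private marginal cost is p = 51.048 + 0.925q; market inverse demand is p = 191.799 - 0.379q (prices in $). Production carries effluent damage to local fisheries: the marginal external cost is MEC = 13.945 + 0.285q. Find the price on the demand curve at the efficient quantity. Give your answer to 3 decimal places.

Social marginal cost = private MC + MEC = 64.993 + 1.210q.
Set SMC = demand: 64.993 + 1.210q = 191.799 - 0.379q → q* = 79.8024.
Consumer price on the demand curve at q*: 191.799 − 0.379×79.8024 = 161.5539.

P = $161.554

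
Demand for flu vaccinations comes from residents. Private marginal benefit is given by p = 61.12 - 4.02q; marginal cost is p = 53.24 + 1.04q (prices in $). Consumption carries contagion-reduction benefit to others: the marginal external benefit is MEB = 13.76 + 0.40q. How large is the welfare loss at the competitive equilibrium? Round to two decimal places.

Market equilibrium (private): 53.24 + 1.04q = 61.12 - 4.02q → q_m = 1.5573.
Social marginal benefit = demand + MEB = 74.88 - 3.62q.
Set SMB = MC: 74.88 - 3.62q = 53.24 + 1.04q → q* = 4.6438.
Between q* and q_m the wedge SMB − MC runs linearly from 0 to MEB(q_m), so the loss is a triangle.
DWL = ½ × 3.0865 × 14.3829 = 22.1964.

DWL = $22.20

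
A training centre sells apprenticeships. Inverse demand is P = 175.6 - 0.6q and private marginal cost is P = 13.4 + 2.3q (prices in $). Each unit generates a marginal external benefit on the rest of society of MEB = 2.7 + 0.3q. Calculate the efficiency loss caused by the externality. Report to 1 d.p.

Market equilibrium (private): 13.4 + 2.3q = 175.6 - 0.6q → q_m = 55.9310.
Social marginal cost = private MC − MEB = 10.7 + 2.0q.
Set SMC = demand: 10.7 + 2.0q = 175.6 - 0.6q → q* = 63.4231.
The loss is the area between SMC and demand from q* to q_m; with linear curves that's a triangle of height MEB(q_m).
DWL = ½ × 7.4921 × 19.4793 = 72.9704.

DWL = $73.0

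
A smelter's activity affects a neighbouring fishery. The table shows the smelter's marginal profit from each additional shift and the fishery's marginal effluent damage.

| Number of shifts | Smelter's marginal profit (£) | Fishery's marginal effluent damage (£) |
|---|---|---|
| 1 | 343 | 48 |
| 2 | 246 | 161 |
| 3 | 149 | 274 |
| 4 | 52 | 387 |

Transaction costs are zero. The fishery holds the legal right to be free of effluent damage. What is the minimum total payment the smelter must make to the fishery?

Efficient level: marginal profit ≥ marginal effluent damage through level 2, so k* = 2.
With the fishery holding the right, the smelter must at least compensate total damage at k*: 48 + 161 = 209.

£209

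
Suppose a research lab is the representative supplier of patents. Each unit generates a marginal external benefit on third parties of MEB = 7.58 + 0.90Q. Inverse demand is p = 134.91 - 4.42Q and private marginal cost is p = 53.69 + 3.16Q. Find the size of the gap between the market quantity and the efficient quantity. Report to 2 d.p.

Market equilibrium (private): 53.69 + 3.16Q = 134.91 - 4.42Q → Q_m = 10.7150.
Social marginal cost = private MC − MEB = 46.11 + 2.26Q.
Set SMC = demand: 46.11 + 2.26Q = 134.91 - 4.42Q → Q* = 13.2934.
Gap = |10.7150 − 13.2934| = 2.5784.

2.58 units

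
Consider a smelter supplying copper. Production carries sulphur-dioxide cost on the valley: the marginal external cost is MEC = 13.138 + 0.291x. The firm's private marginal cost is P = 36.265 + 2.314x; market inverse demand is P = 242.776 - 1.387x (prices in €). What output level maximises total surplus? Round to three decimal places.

Social marginal cost = private MC + MEC = 49.403 + 2.605x.
Set SMC = demand: 49.403 + 2.605x = 242.776 - 1.387x → x* = 48.4401.

x* = 48.440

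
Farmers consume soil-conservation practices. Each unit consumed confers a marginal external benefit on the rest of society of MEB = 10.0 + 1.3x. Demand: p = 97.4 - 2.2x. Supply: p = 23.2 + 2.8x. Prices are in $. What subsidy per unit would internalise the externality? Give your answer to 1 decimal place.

subsidy = $39.6 per unit

Social marginal benefit = demand + MEB = 107.4 - 0.9x.
Set SMB = MC: 107.4 - 0.9x = 23.2 + 2.8x → x* = 22.7568.
The Pigouvian subsidy equals MEB at x*: 10.0 + 1.3×22.7568 = 39.5838.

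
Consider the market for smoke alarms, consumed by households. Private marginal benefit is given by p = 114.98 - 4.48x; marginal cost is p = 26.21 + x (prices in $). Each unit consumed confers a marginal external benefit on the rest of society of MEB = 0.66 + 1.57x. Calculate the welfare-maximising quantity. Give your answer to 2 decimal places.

Social marginal benefit = demand + MEB = 115.64 - 2.91x.
Set SMB = MC: 115.64 - 2.91x = 26.21 + x → x* = 22.8721.

x* = 22.87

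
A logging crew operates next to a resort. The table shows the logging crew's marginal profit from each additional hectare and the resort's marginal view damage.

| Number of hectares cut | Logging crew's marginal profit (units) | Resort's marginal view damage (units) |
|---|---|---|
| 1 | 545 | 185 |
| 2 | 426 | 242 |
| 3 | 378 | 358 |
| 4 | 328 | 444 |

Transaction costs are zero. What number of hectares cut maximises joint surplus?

Bargaining reaches the level where marginal profit last exceeds marginal view damage.
That holds through level 3 (378 ≥ 358) but not at 4 (328 < 444).

3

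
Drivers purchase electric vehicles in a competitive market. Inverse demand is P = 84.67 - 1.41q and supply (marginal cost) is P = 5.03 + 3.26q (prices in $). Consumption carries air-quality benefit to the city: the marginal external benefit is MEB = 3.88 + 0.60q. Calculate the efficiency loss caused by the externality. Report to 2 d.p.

DWL = $24.47

Market equilibrium (private): 5.03 + 3.26q = 84.67 - 1.41q → q_m = 17.0535.
Social marginal benefit = demand + MEB = 88.55 - 0.81q.
Set SMB = MC: 88.55 - 0.81q = 5.03 + 3.26q → q* = 20.5209.
Height of the DWL triangle at q_m is SMB(q_m) − MC(q_m) = MEB(q_m) = 14.1121.
DWL = ½ × 3.4674 × 14.1121 = 24.4661.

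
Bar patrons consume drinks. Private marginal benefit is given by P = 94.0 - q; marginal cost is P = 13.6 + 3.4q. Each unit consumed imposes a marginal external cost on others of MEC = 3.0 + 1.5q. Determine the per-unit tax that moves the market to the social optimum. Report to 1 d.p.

Social marginal benefit = demand − MEC = 91.0 - 2.5q.
Set SMB = MC: 91.0 - 2.5q = 13.6 + 3.4q → q* = 13.1186.
The Pigouvian tax equals MEC at q*: 3.0 + 1.5×13.1186 = 22.6779.

tax = 22.7 per unit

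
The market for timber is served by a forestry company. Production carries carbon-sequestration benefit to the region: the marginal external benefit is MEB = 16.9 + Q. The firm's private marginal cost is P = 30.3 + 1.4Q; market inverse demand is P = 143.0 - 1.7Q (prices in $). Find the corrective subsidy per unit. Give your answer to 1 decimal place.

subsidy = $78.6 per unit

Social marginal cost = private MC − MEB = 13.4 + 0.4Q.
Set SMC = demand: 13.4 + 0.4Q = 143.0 - 1.7Q → Q* = 61.7143.
The Pigouvian subsidy equals MEB at Q*: 16.9 + 1.0×61.7143 = 78.6143.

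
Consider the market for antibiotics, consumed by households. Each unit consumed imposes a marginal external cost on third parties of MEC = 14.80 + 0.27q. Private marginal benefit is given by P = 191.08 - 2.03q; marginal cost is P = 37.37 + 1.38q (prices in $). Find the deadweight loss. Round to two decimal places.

DWL = $98.83

Market equilibrium (private): 37.37 + 1.38q = 191.08 - 2.03q → q_m = 45.0762.
Social marginal benefit = demand − MEC = 176.28 - 2.30q.
Set SMB = MC: 176.28 - 2.30q = 37.37 + 1.38q → q* = 37.7473.
The welfare-loss triangle has base |q_m − q*| and height MEC(q_m) (the vertical gap between SMB and MC is zero at q* and MEC at q_m).
DWL = ½ × 7.3289 × 26.9706 = 98.8324.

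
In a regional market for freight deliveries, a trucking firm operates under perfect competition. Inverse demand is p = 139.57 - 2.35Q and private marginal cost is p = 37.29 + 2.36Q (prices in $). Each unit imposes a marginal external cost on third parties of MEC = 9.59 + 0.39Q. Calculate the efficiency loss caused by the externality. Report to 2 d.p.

DWL = $31.97

Market equilibrium (private): 37.29 + 2.36Q = 139.57 - 2.35Q → Q_m = 21.7155.
Social marginal cost = private MC + MEC = 46.88 + 2.75Q.
Set SMC = demand: 46.88 + 2.75Q = 139.57 - 2.35Q → Q* = 18.1745.
Height of the DWL triangle at Q_m is SMC(Q_m) − demand(Q_m) = MEC(Q_m) = 18.0590.
DWL = ½ × 3.5410 × 18.0590 = 31.9735.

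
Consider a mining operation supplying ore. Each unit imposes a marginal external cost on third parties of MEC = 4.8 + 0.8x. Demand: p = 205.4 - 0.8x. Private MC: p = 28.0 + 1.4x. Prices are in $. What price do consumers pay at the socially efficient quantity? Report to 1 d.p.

P = $159.4

Social marginal cost = private MC + MEC = 32.8 + 2.2x.
Set SMC = demand: 32.8 + 2.2x = 205.4 - 0.8x → x* = 57.5333.
Consumer price on the demand curve at x*: 205.4 − 0.8×57.5333 = 159.3734.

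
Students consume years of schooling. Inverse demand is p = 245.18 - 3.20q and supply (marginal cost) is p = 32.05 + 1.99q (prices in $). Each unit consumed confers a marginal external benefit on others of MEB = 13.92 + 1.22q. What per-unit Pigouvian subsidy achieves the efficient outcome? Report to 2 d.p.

Social marginal benefit = demand + MEB = 259.10 - 1.98q.
Set SMB = MC: 259.10 - 1.98q = 32.05 + 1.99q → q* = 57.1914.
The Pigouvian subsidy equals MEB at q*: 13.92 + 1.22×57.1914 = 83.6935.

subsidy = $83.69 per unit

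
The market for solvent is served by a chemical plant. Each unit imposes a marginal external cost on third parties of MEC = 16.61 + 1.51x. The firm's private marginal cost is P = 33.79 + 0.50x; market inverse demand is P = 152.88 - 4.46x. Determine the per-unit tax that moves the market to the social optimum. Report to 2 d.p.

tax = 40.53 per unit

Social marginal cost = private MC + MEC = 50.40 + 2.01x.
Set SMC = demand: 50.40 + 2.01x = 152.88 - 4.46x → x* = 15.8393.
The Pigouvian tax equals MEC at x*: 16.61 + 1.51×15.8393 = 40.5273.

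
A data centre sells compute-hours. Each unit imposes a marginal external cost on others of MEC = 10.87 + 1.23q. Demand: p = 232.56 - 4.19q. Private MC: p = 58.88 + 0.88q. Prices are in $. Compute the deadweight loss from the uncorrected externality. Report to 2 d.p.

Market equilibrium (private): 58.88 + 0.88q = 232.56 - 4.19q → q_m = 34.2564.
Social marginal cost = private MC + MEC = 69.75 + 2.11q.
Set SMC = demand: 69.75 + 2.11q = 232.56 - 4.19q → q* = 25.8429.
Height of the DWL triangle at q_m is SMC(q_m) − demand(q_m) = MEC(q_m) = 53.0054.
DWL = ½ × 8.4135 × 53.0054 = 222.9805.

DWL = $222.98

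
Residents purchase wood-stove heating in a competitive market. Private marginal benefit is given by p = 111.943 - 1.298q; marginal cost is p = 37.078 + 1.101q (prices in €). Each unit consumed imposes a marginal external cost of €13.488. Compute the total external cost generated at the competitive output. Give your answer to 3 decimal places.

Market equilibrium (private): 37.078 + 1.101q = 111.943 - 1.298q → q_m = 31.2068.
Total external cost = MEC × q_m = 13.488 × 31.2068 = 420.9173.

€420.917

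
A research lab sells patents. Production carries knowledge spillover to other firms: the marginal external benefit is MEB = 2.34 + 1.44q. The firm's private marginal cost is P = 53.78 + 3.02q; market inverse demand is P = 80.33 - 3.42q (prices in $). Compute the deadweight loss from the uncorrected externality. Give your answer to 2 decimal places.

Market equilibrium (private): 53.78 + 3.02q = 80.33 - 3.42q → q_m = 4.1227.
Social marginal cost = private MC − MEB = 51.44 + 1.58q.
Set SMC = demand: 51.44 + 1.58q = 80.33 - 3.42q → q* = 5.7780.
Between q* and q_m the wedge demand − SMC runs linearly from 0 to MEB(q_m), so the loss is a triangle.
DWL = ½ × 1.6553 × 8.2766 = 6.8501.

DWL = $6.85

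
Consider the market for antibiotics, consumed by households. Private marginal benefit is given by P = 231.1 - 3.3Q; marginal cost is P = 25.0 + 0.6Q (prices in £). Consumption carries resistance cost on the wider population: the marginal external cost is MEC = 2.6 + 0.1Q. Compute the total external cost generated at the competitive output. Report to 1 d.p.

Market equilibrium (private): 25.0 + 0.6Q = 231.1 - 3.3Q → Q_m = 52.8462.
Total external cost = ∫₀^{Q_m} (2.6 + 0.1Q) dQ = 2.6×52.8462 + ½×0.1×52.8462² = 277.0362.

£277.0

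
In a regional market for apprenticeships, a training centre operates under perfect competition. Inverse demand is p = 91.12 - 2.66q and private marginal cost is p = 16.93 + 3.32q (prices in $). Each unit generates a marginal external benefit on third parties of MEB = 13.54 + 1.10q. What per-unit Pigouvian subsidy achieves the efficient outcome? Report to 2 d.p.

subsidy = $33.32 per unit

Social marginal cost = private MC − MEB = 3.39 + 2.22q.
Set SMC = demand: 3.39 + 2.22q = 91.12 - 2.66q → q* = 17.9775.
The Pigouvian subsidy equals MEB at q*: 13.54 + 1.10×17.9775 = 33.3153.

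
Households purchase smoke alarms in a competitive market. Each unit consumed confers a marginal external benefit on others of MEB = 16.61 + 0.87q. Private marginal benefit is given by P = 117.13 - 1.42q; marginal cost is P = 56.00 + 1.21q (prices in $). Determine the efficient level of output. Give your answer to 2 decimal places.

Social marginal benefit = demand + MEB = 133.74 - 0.55q.
Set SMB = MC: 133.74 - 0.55q = 56.00 + 1.21q → q* = 44.1705.

q* = 44.17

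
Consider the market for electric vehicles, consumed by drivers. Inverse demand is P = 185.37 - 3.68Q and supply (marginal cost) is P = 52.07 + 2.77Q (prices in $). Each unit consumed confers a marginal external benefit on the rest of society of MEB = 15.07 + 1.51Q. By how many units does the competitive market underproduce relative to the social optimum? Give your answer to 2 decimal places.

9.37 units

Market equilibrium (private): 52.07 + 2.77Q = 185.37 - 3.68Q → Q_m = 20.6667.
Social marginal benefit = demand + MEB = 200.44 - 2.17Q.
Set SMB = MC: 200.44 - 2.17Q = 52.07 + 2.77Q → Q* = 30.0344.
Gap = |20.6667 − 30.0344| = 9.3677.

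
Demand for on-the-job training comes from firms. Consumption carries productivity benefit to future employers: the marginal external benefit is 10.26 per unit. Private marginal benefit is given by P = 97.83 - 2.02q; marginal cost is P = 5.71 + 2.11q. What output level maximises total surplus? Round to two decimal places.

Social marginal benefit = demand + MEB = 108.09 - 2.02q.
Set SMB = MC: 108.09 - 2.02q = 5.71 + 2.11q → q* = 24.7893.

q* = 24.79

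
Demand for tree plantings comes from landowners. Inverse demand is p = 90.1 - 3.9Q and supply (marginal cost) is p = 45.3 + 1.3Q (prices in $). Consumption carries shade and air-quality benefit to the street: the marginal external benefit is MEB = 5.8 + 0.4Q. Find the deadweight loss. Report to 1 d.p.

DWL = $8.9

Market equilibrium (private): 45.3 + 1.3Q = 90.1 - 3.9Q → Q_m = 8.6154.
Social marginal benefit = demand + MEB = 95.9 - 3.5Q.
Set SMB = MC: 95.9 - 3.5Q = 45.3 + 1.3Q → Q* = 10.5417.
Between Q* and Q_m the wedge SMB − MC runs linearly from 0 to MEB(Q_m), so the loss is a triangle.
DWL = ½ × 1.9263 × 9.2462 = 8.9055.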